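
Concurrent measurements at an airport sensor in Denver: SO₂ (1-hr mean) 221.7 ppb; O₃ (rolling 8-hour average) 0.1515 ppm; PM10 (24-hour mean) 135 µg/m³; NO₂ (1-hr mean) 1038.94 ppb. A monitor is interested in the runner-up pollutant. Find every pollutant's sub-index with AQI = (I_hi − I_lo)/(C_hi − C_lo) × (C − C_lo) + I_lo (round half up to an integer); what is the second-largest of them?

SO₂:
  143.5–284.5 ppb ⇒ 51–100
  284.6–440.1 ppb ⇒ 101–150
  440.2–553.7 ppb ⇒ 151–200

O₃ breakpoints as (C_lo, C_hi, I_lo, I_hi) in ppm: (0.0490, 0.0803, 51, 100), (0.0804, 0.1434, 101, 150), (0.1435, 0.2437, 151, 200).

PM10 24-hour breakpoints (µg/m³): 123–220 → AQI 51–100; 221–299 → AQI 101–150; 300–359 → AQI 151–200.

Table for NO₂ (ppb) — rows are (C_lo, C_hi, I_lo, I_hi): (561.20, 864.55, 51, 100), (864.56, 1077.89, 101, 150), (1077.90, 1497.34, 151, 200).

SO₂: 221.7 ∈ [143.5, 284.5] ↔ index [51, 100].
51 + (221.7−143.5)·(100−51)/(284.5−143.5) = 51 + 78.2·49/141.0 ≈ 78.18, so AQI = 78.
O₃: row 0.1435–0.2437 (AQI 151–200). (200−151)·(0.1515−0.1435)/(0.2437−0.1435) + 151 = 49·0.0080/0.1002 + 151 ≈ 154.91 → 155.
PM10 135: bracket 123–220 → index 51–100; slope 49/97, offset 12.
AQI = 51 + 49/97·12 ≈ 57.06 ⇒ 57.
NO₂ 1038.94: bracket 864.56–1077.89 → index 101–150; slope 49/213.33, offset 174.38.
AQI = 101 + 49/213.33·174.38 ≈ 141.05 ⇒ 141.
Sub-indices: SO₂→78, O₃→155, PM10→57, NO₂→141. Ranked high→low: 155, 141, 78, 57. Second-highest sub-index = 141.

141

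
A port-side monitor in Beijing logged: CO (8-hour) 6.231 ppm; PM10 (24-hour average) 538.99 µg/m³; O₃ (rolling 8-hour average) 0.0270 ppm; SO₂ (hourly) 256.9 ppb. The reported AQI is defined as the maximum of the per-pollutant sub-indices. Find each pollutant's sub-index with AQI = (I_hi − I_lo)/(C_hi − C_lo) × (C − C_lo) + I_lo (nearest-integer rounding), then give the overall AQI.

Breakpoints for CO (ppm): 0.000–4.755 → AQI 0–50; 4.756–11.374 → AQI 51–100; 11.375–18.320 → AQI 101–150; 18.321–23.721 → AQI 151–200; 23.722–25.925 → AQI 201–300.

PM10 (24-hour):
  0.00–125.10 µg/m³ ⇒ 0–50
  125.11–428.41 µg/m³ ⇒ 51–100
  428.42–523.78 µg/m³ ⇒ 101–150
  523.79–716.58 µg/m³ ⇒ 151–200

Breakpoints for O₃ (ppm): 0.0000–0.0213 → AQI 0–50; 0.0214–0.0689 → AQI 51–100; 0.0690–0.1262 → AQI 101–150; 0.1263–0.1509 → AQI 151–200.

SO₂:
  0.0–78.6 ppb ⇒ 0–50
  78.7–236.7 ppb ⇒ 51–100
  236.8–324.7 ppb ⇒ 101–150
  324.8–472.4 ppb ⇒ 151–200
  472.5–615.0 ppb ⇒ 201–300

CO: 6.231 ∈ [4.756, 11.374] ↔ index [51, 100].
51 + (6.231−4.756)·(100−51)/(11.374−4.756) = 51 + 1.475·49/6.618 ≈ 61.92, so AQI = 62.
PM10: row 523.79–716.58 (AQI 151–200). (200−151)·(538.99−523.79)/(716.58−523.79) + 151 = 49·15.20/192.79 + 151 ≈ 154.86 → 155.
O₃ 0.0270: bracket 0.0214–0.0689 → index 51–100; slope 49/0.0475, offset 0.0056.
AQI = 51 + 49/0.0475·0.0056 ≈ 56.78 ⇒ 57.
SO₂: 256.9 lies in 236.8–324.7, so I_lo=101, I_hi=150, C_lo=236.8, C_hi=324.7.
(150−101)/(324.7−236.8) × (256.9−236.8) + 101 = 49/87.9 × 20.1 + 101 ≈ 112.20 → 112.
Sub-indices: CO→62, PM10→155, O₃→57, SO₂→112. Overall AQI = max = 155; dominant pollutant is PM10.

155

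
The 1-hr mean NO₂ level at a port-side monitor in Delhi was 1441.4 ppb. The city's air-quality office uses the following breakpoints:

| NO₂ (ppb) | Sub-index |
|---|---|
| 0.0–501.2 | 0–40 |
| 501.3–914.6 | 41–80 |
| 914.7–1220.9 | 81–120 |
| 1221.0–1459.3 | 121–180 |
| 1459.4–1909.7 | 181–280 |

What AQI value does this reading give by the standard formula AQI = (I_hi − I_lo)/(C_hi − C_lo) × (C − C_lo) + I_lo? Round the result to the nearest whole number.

176

NO₂: 1441.4 ∈ [1221.0, 1459.3] ↔ index [121, 180].
121 + (1441.4−1221.0)·(180−121)/(1459.3−1221.0) = 121 + 220.4·59/238.3 ≈ 175.57, so AQI = 176.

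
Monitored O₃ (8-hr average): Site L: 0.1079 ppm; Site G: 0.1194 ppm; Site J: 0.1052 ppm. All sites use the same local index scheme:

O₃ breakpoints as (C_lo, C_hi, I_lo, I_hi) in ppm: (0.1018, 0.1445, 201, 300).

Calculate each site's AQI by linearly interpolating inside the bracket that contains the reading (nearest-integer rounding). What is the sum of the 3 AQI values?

666

Site L: row 0.1018–0.1445 (AQI 201–300). (300−201)·(0.1079−0.1018)/(0.1445−0.1018) + 201 = 99·0.0061/0.0427 + 201 ≈ 215.14 → 215.
Site G: 0.1194 ∈ [0.1018, 0.1445] ↔ index [201, 300].
201 + (0.1194−0.1018)·(300−201)/(0.1445−0.1018) = 201 + 0.0176·99/0.0427 ≈ 241.81, so AQI = 242.
Site J: 0.1052 lies in 0.1018–0.1445, so I_lo=201, I_hi=300, C_lo=0.1018, C_hi=0.1445.
(300−201)/(0.1445−0.1018) × (0.1052−0.1018) + 201 = 99/0.0427 × 0.0034 + 201 ≈ 208.88 → 209.
AQIs: Site L=215, Site G=242, Site J=209. Sum = 215 + 242 + 209 = 666.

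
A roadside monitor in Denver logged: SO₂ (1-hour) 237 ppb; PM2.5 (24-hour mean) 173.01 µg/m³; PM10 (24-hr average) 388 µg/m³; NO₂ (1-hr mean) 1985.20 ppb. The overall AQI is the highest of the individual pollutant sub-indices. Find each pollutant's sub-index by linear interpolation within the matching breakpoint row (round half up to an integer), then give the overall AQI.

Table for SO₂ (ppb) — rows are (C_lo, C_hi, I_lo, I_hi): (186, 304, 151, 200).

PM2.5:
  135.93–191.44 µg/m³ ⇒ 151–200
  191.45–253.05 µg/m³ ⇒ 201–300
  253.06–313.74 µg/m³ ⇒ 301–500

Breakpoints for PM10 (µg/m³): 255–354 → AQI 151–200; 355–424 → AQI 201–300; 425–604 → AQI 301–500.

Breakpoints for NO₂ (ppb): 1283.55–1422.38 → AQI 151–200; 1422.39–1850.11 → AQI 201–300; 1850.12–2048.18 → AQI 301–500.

437

SO₂: row 186–304 (AQI 151–200). (200−151)·(237−186)/(304−186) + 151 = 49·51/118 + 151 ≈ 172.18 → 172.
PM2.5: 173.01 lies in 135.93–191.44, so I_lo=151, I_hi=200, C_lo=135.93, C_hi=191.44.
(200−151)/(191.44−135.93) × (173.01−135.93) + 151 = 49/55.51 × 37.08 + 151 ≈ 183.73 → 184.
PM10: 388 lies in 355–424, so I_lo=201, I_hi=300, C_lo=355, C_hi=424.
(300−201)/(424−355) × (388−355) + 201 = 99/69 × 33 + 201 ≈ 248.35 → 248.
NO₂ 1985.20: bracket 1850.12–2048.18 → index 301–500; slope 199/198.06, offset 135.08.
AQI = 301 + 199/198.06·135.08 ≈ 436.72 ⇒ 437.
Sub-indices: SO₂→172, PM2.5→184, PM10→248, NO₂→437. Overall AQI = max = 437; dominant pollutant is NO₂.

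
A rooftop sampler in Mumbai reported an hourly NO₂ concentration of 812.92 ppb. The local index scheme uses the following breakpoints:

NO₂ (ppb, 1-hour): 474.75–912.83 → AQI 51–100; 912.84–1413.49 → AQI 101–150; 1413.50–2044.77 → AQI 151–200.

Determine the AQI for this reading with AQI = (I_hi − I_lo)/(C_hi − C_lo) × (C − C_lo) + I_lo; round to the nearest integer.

NO₂: row 474.75–912.83 (AQI 51–100). (100−51)·(812.92−474.75)/(912.83−474.75) + 51 = 49·338.17/438.08 + 51 ≈ 88.82 → 89.

89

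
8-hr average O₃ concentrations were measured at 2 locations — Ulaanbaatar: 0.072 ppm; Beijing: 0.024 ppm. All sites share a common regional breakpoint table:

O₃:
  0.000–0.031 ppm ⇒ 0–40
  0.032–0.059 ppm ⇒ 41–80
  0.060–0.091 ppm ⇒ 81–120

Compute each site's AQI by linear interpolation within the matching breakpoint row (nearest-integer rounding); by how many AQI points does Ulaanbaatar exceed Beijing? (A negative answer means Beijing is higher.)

65

Ulaanbaatar: 0.072 ∈ [0.060, 0.091] ↔ index [81, 120].
81 + (0.072−0.060)·(120−81)/(0.091−0.060) = 81 + 0.012·39/0.031 ≈ 96.10, so AQI = 96.
Beijing: 0.024 ∈ [0.000, 0.031] ↔ index [0, 40].
0 + (0.024−0.000)·(40−0)/(0.031−0.000) = 0 + 0.024·40/0.031 ≈ 30.97, so AQI = 31.
AQIs: Ulaanbaatar=96, Beijing=31. Ulaanbaatar (96) − Beijing (31) = 65.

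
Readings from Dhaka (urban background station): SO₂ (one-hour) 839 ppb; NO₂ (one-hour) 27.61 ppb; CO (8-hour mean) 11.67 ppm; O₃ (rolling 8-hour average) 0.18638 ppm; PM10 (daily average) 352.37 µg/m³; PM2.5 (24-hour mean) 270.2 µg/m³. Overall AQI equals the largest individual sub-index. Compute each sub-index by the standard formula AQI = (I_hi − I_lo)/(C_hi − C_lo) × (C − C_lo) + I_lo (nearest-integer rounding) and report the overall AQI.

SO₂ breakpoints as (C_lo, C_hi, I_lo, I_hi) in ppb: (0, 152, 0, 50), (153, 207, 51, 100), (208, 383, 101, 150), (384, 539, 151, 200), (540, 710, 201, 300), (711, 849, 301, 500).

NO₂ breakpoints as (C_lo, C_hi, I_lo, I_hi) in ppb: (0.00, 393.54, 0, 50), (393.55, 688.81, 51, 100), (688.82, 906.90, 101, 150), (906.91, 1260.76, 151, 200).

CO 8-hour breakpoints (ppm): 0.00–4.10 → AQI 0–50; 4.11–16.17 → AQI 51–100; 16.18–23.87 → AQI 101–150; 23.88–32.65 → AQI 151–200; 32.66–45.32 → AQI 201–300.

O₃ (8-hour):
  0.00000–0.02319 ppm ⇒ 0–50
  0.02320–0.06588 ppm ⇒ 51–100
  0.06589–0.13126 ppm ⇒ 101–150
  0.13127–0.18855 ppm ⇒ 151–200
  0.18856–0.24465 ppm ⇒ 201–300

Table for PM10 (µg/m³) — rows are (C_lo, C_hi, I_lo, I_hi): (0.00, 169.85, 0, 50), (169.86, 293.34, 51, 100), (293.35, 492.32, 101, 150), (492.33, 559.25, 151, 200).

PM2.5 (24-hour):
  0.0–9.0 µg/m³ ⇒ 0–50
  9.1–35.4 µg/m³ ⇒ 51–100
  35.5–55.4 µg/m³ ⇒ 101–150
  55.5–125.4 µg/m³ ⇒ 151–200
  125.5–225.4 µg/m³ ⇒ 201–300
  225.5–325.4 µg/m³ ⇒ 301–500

486

SO₂: 839 ∈ [711, 849] ↔ index [301, 500].
301 + (839−711)·(500−301)/(849−711) = 301 + 128·199/138 ≈ 485.58, so AQI = 486.
NO₂: 27.61 lies in 0.00–393.54, so I_lo=0, I_hi=50, C_lo=0.00, C_hi=393.54.
(50−0)/(393.54−0.00) × (27.61−0.00) + 0 = 50/393.54 × 27.61 + 0 ≈ 3.51 → 4.
CO: row 4.11–16.17 (AQI 51–100). (100−51)·(11.67−4.11)/(16.17−4.11) + 51 = 49·7.56/12.06 + 51 ≈ 81.72 → 82.
O₃ 0.18638: bracket 0.13127–0.18855 → index 151–200; slope 49/0.05728, offset 0.05511.
AQI = 151 + 49/0.05728·0.05511 ≈ 198.14 ⇒ 198.
PM10: 352.37 ∈ [293.35, 492.32] ↔ index [101, 150].
101 + (352.37−293.35)·(150−101)/(492.32−293.35) = 101 + 59.02·49/198.97 ≈ 115.53, so AQI = 116.
PM2.5: 270.2 lies in 225.5–325.4, so I_lo=301, I_hi=500, C_lo=225.5, C_hi=325.4.
(500−301)/(325.4−225.5) × (270.2−225.5) + 301 = 199/99.9 × 44.7 + 301 ≈ 390.04 → 390.
Sub-indices: SO₂→486, NO₂→4, CO→82, O₃→198, PM10→116, PM2.5→390. Overall AQI = max = 486; dominant pollutant is SO₂.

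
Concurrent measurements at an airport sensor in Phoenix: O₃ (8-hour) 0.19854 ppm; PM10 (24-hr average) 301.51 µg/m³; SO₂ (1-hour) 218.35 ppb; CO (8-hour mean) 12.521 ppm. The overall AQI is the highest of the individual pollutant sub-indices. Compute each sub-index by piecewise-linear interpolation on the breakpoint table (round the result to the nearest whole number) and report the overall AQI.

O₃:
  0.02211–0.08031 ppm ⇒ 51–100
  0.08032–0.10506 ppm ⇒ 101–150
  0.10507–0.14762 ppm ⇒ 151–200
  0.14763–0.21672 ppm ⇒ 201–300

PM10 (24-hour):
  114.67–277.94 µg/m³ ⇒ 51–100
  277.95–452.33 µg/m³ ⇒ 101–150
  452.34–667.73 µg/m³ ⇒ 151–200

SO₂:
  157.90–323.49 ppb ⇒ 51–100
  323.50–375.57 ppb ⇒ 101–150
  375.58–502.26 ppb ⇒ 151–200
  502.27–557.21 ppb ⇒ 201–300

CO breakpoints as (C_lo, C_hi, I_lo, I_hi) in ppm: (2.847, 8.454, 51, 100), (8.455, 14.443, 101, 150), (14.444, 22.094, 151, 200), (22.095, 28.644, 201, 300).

O₃: 0.19854 lies in 0.14763–0.21672, so I_lo=201, I_hi=300, C_lo=0.14763, C_hi=0.21672.
(300−201)/(0.21672−0.14763) × (0.19854−0.14763) + 201 = 99/0.06909 × 0.05091 + 201 ≈ 273.95 → 274.
PM10: 301.51 lies in 277.95–452.33, so I_lo=101, I_hi=150, C_lo=277.95, C_hi=452.33.
(150−101)/(452.33−277.95) × (301.51−277.95) + 101 = 49/174.38 × 23.56 + 101 ≈ 107.62 → 108.
SO₂: row 157.90–323.49 (AQI 51–100). (100−51)·(218.35−157.90)/(323.49−157.90) + 51 = 49·60.45/165.59 + 51 ≈ 68.89 → 69.
CO: 12.521 lies in 8.455–14.443, so I_lo=101, I_hi=150, C_lo=8.455, C_hi=14.443.
(150−101)/(14.443−8.455) × (12.521−8.455) + 101 = 49/5.988 × 4.066 + 101 ≈ 134.27 → 134.
Sub-indices: O₃→274, PM10→108, SO₂→69, CO→134. Overall AQI = max = 274; dominant pollutant is O₃.

274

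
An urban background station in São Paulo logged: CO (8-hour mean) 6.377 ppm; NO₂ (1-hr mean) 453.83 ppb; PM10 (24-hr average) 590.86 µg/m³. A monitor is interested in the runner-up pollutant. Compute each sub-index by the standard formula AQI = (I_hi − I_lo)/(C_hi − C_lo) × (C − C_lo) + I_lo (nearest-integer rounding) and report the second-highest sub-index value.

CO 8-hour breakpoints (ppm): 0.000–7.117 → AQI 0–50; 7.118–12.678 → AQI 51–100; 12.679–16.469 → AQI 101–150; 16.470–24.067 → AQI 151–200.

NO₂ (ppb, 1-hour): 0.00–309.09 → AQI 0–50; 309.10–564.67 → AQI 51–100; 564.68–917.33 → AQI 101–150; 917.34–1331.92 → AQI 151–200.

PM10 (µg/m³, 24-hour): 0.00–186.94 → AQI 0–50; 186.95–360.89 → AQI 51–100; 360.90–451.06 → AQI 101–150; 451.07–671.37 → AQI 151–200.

79

CO: row 0.000–7.117 (AQI 0–50). (50−0)·(6.377−0.000)/(7.117−0.000) + 0 = 50·6.377/7.117 + 0 ≈ 44.80 → 45.
NO₂: 453.83 ∈ [309.10, 564.67] ↔ index [51, 100].
51 + (453.83−309.10)·(100−51)/(564.67−309.10) = 51 + 144.73·49/255.57 ≈ 78.75, so AQI = 79.
PM10: 590.86 ∈ [451.07, 671.37] ↔ index [151, 200].
151 + (590.86−451.07)·(200−151)/(671.37−451.07) = 151 + 139.79·49/220.30 ≈ 182.09, so AQI = 182.
Sub-indices: CO→45, NO₂→79, PM10→182. Ranked high→low: 182, 79, 45. Second-highest sub-index = 79.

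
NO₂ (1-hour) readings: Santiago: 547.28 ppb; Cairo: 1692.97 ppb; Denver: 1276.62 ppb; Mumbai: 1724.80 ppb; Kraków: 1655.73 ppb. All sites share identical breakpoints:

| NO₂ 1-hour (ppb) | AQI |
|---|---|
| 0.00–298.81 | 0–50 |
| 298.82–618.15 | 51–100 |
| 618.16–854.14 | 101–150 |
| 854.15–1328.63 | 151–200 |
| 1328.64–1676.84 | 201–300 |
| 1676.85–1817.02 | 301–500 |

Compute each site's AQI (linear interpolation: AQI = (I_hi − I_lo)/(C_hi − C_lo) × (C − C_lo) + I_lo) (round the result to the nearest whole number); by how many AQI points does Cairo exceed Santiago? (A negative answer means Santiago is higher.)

235

Santiago: 547.28 ∈ [298.82, 618.15] ↔ index [51, 100].
51 + (547.28−298.82)·(100−51)/(618.15−298.82) = 51 + 248.46·49/319.33 ≈ 89.13, so AQI = 89.
Cairo: 1692.97 lies in 1676.85–1817.02, so I_lo=301, I_hi=500, C_lo=1676.85, C_hi=1817.02.
(500−301)/(1817.02−1676.85) × (1692.97−1676.85) + 301 = 199/140.17 × 16.12 + 301 ≈ 323.89 → 324.
Denver: 1276.62 ∈ [854.15, 1328.63] ↔ index [151, 200].
151 + (1276.62−854.15)·(200−151)/(1328.63−854.15) = 151 + 422.47·49/474.48 ≈ 194.63, so AQI = 195.
Mumbai: 1724.80 ∈ [1676.85, 1817.02] ↔ index [301, 500].
301 + (1724.80−1676.85)·(500−301)/(1817.02−1676.85) = 301 + 47.95·199/140.17 ≈ 369.07, so AQI = 369.
Kraków: 1655.73 lies in 1328.64–1676.84, so I_lo=201, I_hi=300, C_lo=1328.64, C_hi=1676.84.
(300−201)/(1676.84−1328.64) × (1655.73−1328.64) + 201 = 99/348.20 × 327.09 + 201 ≈ 294.00 → 294.
AQIs: Santiago=89, Cairo=324, Denver=195, Mumbai=369, Kraków=294. Cairo (324) − Santiago (89) = 235.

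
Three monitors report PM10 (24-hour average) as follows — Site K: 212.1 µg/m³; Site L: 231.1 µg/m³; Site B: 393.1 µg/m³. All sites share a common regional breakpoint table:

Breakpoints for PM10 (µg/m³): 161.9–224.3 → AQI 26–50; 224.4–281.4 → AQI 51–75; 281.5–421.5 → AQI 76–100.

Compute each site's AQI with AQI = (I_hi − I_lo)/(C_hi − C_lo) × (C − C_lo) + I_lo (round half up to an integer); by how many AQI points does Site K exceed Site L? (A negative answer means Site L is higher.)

Site K: 212.1 ∈ [161.9, 224.3] ↔ index [26, 50].
26 + (212.1−161.9)·(50−26)/(224.3−161.9) = 26 + 50.2·24/62.4 ≈ 45.31, so AQI = 45.
Site L: 231.1 lies in 224.4–281.4, so I_lo=51, I_hi=75, C_lo=224.4, C_hi=281.4.
(75−51)/(281.4−224.4) × (231.1−224.4) + 51 = 24/57.0 × 6.7 + 51 ≈ 53.82 → 54.
Site B: 393.1 ∈ [281.5, 421.5] ↔ index [76, 100].
76 + (393.1−281.5)·(100−76)/(421.5−281.5) = 76 + 111.6·24/140.0 ≈ 95.13, so AQI = 95.
AQIs: Site K=45, Site L=54, Site B=95. Site K (45) − Site L (54) = -9.

-9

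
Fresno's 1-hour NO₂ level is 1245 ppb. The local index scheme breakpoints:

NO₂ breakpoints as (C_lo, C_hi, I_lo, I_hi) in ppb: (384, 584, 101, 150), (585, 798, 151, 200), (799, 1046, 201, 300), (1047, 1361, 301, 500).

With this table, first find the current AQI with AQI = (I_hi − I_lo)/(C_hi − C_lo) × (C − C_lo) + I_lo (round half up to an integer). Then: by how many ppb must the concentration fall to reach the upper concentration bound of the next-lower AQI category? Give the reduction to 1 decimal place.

199.0

NO₂ 1245: bracket 1047–1361 → index 301–500; slope 199/314, offset 198.
AQI = 301 + 199/314·198 ≈ 426.48 ⇒ 426.
Current AQI 426 is in the Hazardous range (301–500). The next-lower category tops out at AQI 300, whose upper concentration bound is 1046 ppb.
Reduction needed = 1245 − 1046 = 199.0 ppb.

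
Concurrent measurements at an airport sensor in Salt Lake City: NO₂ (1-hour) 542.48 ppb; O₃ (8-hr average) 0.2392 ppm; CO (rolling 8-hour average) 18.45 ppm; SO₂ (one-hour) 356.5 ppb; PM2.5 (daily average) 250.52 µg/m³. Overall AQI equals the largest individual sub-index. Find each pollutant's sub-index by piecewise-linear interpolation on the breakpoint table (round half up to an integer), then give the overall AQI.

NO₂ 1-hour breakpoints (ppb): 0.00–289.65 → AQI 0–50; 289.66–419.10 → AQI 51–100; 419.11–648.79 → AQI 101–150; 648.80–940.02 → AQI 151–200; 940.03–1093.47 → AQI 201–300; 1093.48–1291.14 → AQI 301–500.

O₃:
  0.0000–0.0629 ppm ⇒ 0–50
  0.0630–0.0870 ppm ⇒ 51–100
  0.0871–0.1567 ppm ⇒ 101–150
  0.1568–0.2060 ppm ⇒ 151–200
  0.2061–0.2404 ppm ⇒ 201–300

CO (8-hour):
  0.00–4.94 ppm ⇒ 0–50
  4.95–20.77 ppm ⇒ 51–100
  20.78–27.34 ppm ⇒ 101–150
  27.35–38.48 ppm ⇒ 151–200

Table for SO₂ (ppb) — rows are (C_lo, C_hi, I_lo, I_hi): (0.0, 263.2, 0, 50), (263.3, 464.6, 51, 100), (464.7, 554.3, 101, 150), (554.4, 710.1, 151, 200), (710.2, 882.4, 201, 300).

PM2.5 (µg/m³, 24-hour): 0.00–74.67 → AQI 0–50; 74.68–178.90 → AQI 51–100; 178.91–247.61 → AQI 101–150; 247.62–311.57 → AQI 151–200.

297

NO₂ 542.48: bracket 419.11–648.79 → index 101–150; slope 49/229.68, offset 123.37.
AQI = 101 + 49/229.68·123.37 ≈ 127.32 ⇒ 127.
O₃: 0.2392 ∈ [0.2061, 0.2404] ↔ index [201, 300].
201 + (0.2392−0.2061)·(300−201)/(0.2404−0.2061) = 201 + 0.0331·99/0.0343 ≈ 296.54, so AQI = 297.
CO: row 4.95–20.77 (AQI 51–100). (100−51)·(18.45−4.95)/(20.77−4.95) + 51 = 49·13.50/15.82 + 51 ≈ 92.81 → 93.
SO₂: 356.5 lies in 263.3–464.6, so I_lo=51, I_hi=100, C_lo=263.3, C_hi=464.6.
(100−51)/(464.6−263.3) × (356.5−263.3) + 51 = 49/201.3 × 93.2 + 51 ≈ 73.69 → 74.
PM2.5: 250.52 ∈ [247.62, 311.57] ↔ index [151, 200].
151 + (250.52−247.62)·(200−151)/(311.57−247.62) = 151 + 2.90·49/63.95 ≈ 153.22, so AQI = 153.
Sub-indices: NO₂→127, O₃→297, CO→93, SO₂→74, PM2.5→153. Overall AQI = max = 297; dominant pollutant is O₃.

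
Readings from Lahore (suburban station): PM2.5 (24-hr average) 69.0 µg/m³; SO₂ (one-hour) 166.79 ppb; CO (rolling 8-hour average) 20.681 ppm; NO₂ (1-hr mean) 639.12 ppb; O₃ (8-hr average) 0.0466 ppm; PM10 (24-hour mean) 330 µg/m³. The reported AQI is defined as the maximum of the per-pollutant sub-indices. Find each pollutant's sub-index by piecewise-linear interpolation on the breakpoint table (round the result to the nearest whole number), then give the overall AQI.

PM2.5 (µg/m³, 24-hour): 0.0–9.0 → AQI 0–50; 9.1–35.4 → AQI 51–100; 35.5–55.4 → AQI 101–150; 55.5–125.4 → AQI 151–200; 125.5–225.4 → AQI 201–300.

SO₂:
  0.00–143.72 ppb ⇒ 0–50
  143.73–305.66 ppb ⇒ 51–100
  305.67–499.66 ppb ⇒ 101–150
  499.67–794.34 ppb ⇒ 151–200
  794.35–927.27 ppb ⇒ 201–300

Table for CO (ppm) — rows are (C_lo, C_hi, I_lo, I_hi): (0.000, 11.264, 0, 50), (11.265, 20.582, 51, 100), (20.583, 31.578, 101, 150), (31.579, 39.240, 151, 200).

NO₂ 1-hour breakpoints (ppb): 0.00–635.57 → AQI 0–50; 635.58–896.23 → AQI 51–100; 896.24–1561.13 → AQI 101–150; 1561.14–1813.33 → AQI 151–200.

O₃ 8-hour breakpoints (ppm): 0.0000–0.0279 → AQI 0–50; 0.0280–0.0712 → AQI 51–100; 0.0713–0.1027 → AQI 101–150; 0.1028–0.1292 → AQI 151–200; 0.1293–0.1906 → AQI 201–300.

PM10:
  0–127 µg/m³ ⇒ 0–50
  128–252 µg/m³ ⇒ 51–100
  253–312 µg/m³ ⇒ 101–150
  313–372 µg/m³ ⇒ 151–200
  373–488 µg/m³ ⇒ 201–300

PM2.5 69.0: bracket 55.5–125.4 → index 151–200; slope 49/69.9, offset 13.5.
AQI = 151 + 49/69.9·13.5 ≈ 160.46 ⇒ 160.
SO₂: row 143.73–305.66 (AQI 51–100). (100−51)·(166.79−143.73)/(305.66−143.73) + 51 = 49·23.06/161.93 + 51 ≈ 57.98 → 58.
CO 20.681: bracket 20.583–31.578 → index 101–150; slope 49/10.995, offset 0.098.
AQI = 101 + 49/10.995·0.098 ≈ 101.44 ⇒ 101.
NO₂: row 635.58–896.23 (AQI 51–100). (100−51)·(639.12−635.58)/(896.23−635.58) + 51 = 49·3.54/260.65 + 51 ≈ 51.67 → 52.
O₃: 0.0466 ∈ [0.0280, 0.0712] ↔ index [51, 100].
51 + (0.0466−0.0280)·(100−51)/(0.0712−0.0280) = 51 + 0.0186·49/0.0432 ≈ 72.10, so AQI = 72.
PM10: row 313–372 (AQI 151–200). (200−151)·(330−313)/(372−313) + 151 = 49·17/59 + 151 ≈ 165.12 → 165.
Sub-indices: PM2.5→160, SO₂→58, CO→101, NO₂→52, O₃→72, PM10→165. Overall AQI = max = 165; dominant pollutant is PM10.

165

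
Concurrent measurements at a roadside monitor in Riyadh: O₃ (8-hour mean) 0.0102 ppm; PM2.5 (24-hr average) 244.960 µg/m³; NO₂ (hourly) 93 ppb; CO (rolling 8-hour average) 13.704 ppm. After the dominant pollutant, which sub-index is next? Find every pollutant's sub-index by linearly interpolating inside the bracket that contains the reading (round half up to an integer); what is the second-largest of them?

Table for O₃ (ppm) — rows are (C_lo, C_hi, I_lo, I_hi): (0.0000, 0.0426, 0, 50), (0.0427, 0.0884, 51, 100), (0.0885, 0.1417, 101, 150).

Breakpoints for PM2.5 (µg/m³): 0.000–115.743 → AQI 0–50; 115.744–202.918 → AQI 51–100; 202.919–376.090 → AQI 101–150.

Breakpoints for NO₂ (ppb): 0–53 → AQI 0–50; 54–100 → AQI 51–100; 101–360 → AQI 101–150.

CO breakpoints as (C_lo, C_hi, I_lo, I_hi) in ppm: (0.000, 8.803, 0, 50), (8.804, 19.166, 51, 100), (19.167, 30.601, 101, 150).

O₃: 0.0102 lies in 0.0000–0.0426, so I_lo=0, I_hi=50, C_lo=0.0000, C_hi=0.0426.
(50−0)/(0.0426−0.0000) × (0.0102−0.0000) + 0 = 50/0.0426 × 0.0102 + 0 ≈ 11.97 → 12.
PM2.5: 244.960 lies in 202.919–376.090, so I_lo=101, I_hi=150, C_lo=202.919, C_hi=376.090.
(150−101)/(376.090−202.919) × (244.960−202.919) + 101 = 49/173.171 × 42.041 + 101 ≈ 112.90 → 113.
NO₂ 93: bracket 54–100 → index 51–100; slope 49/46, offset 39.
AQI = 51 + 49/46·39 ≈ 92.54 ⇒ 93.
CO 13.704: bracket 8.804–19.166 → index 51–100; slope 49/10.362, offset 4.900.
AQI = 51 + 49/10.362·4.900 ≈ 74.17 ⇒ 74.
Sub-indices: O₃→12, PM2.5→113, NO₂→93, CO→74. Ranked high→low: 113, 93, 74, 12. Second-highest sub-index = 93.

93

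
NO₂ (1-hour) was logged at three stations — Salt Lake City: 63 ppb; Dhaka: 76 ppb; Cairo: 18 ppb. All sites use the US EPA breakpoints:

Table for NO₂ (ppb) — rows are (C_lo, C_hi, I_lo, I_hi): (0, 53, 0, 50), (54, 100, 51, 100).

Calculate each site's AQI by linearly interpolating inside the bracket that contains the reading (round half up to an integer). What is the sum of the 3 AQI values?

Salt Lake City: row 54–100 (AQI 51–100). (100−51)·(63−54)/(100−54) + 51 = 49·9/46 + 51 ≈ 60.59 → 61.
Dhaka: 76 ∈ [54, 100] ↔ index [51, 100].
51 + (76−54)·(100−51)/(100−54) = 51 + 22·49/46 ≈ 74.43, so AQI = 74.
Cairo: 18 ∈ [0, 53] ↔ index [0, 50].
0 + (18−0)·(50−0)/(53−0) = 0 + 18·50/53 ≈ 16.98, so AQI = 17.
AQIs: Salt Lake City=61, Dhaka=74, Cairo=17. Sum = 61 + 74 + 17 = 152.

152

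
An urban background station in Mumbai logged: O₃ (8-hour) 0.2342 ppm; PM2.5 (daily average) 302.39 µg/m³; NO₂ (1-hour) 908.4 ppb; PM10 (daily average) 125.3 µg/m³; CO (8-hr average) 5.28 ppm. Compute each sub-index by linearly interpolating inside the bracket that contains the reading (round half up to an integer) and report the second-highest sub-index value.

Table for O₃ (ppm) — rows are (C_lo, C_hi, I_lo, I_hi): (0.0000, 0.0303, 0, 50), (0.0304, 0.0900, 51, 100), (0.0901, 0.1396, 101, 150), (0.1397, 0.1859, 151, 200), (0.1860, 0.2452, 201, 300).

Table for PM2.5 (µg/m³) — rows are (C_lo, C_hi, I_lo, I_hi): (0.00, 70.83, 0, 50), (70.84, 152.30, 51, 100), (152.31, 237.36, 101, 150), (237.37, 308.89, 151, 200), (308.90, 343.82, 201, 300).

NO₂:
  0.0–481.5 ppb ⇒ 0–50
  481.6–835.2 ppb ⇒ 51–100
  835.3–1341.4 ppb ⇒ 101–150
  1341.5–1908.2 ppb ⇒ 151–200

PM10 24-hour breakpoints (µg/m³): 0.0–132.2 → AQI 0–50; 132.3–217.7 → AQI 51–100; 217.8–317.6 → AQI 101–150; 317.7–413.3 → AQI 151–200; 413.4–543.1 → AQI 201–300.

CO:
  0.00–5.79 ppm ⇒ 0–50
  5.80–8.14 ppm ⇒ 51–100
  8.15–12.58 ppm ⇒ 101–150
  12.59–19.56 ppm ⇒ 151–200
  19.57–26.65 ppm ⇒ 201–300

O₃ 0.2342: bracket 0.1860–0.2452 → index 201–300; slope 99/0.0592, offset 0.0482.
AQI = 201 + 99/0.0592·0.0482 ≈ 281.60 ⇒ 282.
PM2.5 302.39: bracket 237.37–308.89 → index 151–200; slope 49/71.52, offset 65.02.
AQI = 151 + 49/71.52·65.02 ≈ 195.55 ⇒ 196.
NO₂: row 835.3–1341.4 (AQI 101–150). (150−101)·(908.4−835.3)/(1341.4−835.3) + 101 = 49·73.1/506.1 + 101 ≈ 108.08 → 108.
PM10 125.3: bracket 0.0–132.2 → index 0–50; slope 50/132.2, offset 125.3.
AQI = 0 + 50/132.2·125.3 ≈ 47.39 ⇒ 47.
CO: 5.28 ∈ [0.00, 5.79] ↔ index [0, 50].
0 + (5.28−0.00)·(50−0)/(5.79−0.00) = 0 + 5.28·50/5.79 ≈ 45.60, so AQI = 46.
Sub-indices: O₃→282, PM2.5→196, NO₂→108, PM10→47, CO→46. Ranked high→low: 282, 196, 108, 47, 46. Second-highest sub-index = 196.

196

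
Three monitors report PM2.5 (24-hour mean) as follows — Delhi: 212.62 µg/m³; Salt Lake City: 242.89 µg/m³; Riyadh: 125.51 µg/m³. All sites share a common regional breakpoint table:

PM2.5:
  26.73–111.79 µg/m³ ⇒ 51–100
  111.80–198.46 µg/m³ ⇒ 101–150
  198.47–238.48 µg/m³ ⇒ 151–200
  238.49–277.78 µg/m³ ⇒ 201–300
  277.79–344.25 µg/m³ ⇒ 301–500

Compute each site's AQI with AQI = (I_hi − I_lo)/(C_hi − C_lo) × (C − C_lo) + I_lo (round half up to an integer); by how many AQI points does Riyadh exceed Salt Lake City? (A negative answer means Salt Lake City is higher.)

-103

Delhi 212.62: bracket 198.47–238.48 → index 151–200; slope 49/40.01, offset 14.15.
AQI = 151 + 49/40.01·14.15 ≈ 168.33 ⇒ 168.
Salt Lake City: 242.89 ∈ [238.49, 277.78] ↔ index [201, 300].
201 + (242.89−238.49)·(300−201)/(277.78−238.49) = 201 + 4.40·99/39.29 ≈ 212.09, so AQI = 212.
Riyadh: 125.51 lies in 111.80–198.46, so I_lo=101, I_hi=150, C_lo=111.80, C_hi=198.46.
(150−101)/(198.46−111.80) × (125.51−111.80) + 101 = 49/86.66 × 13.71 + 101 ≈ 108.75 → 109.
AQIs: Delhi=168, Salt Lake City=212, Riyadh=109. Riyadh (109) − Salt Lake City (212) = -103.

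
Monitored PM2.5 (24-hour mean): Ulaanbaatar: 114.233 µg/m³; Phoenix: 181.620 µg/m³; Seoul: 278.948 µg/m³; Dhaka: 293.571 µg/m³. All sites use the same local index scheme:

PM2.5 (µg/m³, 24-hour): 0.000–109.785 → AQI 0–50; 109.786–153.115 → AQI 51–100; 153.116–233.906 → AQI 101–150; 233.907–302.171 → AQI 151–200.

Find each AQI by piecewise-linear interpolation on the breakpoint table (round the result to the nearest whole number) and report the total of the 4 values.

551

Ulaanbaatar: 114.233 ∈ [109.786, 153.115] ↔ index [51, 100].
51 + (114.233−109.786)·(100−51)/(153.115−109.786) = 51 + 4.447·49/43.329 ≈ 56.03, so AQI = 56.
Phoenix: 181.620 lies in 153.116–233.906, so I_lo=101, I_hi=150, C_lo=153.116, C_hi=233.906.
(150−101)/(233.906−153.116) × (181.620−153.116) + 101 = 49/80.790 × 28.504 + 101 ≈ 118.29 → 118.
Seoul: 278.948 lies in 233.907–302.171, so I_lo=151, I_hi=200, C_lo=233.907, C_hi=302.171.
(200−151)/(302.171−233.907) × (278.948−233.907) + 151 = 49/68.264 × 45.041 + 151 ≈ 183.33 → 183.
Dhaka: 293.571 ∈ [233.907, 302.171] ↔ index [151, 200].
151 + (293.571−233.907)·(200−151)/(302.171−233.907) = 151 + 59.664·49/68.264 ≈ 193.83, so AQI = 194.
AQIs: Ulaanbaatar=56, Phoenix=118, Seoul=183, Dhaka=194. Sum = 56 + 118 + 183 + 194 = 551.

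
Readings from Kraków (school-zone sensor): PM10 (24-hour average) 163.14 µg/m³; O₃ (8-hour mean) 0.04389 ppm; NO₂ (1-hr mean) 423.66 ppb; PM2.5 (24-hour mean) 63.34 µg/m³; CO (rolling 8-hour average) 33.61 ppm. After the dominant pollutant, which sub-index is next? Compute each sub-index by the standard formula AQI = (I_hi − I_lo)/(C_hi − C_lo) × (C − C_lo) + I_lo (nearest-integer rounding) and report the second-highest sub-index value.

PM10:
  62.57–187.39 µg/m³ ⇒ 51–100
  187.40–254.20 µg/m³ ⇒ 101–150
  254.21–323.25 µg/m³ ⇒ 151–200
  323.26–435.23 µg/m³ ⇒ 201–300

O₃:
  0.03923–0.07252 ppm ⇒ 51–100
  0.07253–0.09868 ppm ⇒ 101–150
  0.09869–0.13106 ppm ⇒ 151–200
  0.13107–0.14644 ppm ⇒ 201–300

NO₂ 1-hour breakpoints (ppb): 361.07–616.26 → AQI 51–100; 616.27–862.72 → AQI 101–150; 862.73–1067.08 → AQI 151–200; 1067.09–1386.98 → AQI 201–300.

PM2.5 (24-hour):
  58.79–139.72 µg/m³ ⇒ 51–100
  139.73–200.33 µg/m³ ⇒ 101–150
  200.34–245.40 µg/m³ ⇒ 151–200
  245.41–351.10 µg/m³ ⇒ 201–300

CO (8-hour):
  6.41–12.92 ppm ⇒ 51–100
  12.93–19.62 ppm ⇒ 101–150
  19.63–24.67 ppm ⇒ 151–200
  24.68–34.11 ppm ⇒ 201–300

PM10 163.14: bracket 62.57–187.39 → index 51–100; slope 49/124.82, offset 100.57.
AQI = 51 + 49/124.82·100.57 ≈ 90.48 ⇒ 90.
O₃ 0.04389: bracket 0.03923–0.07252 → index 51–100; slope 49/0.03329, offset 0.00466.
AQI = 51 + 49/0.03329·0.00466 ≈ 57.86 ⇒ 58.
NO₂ 423.66: bracket 361.07–616.26 → index 51–100; slope 49/255.19, offset 62.59.
AQI = 51 + 49/255.19·62.59 ≈ 63.02 ⇒ 63.
PM2.5: 63.34 ∈ [58.79, 139.72] ↔ index [51, 100].
51 + (63.34−58.79)·(100−51)/(139.72−58.79) = 51 + 4.55·49/80.93 ≈ 53.75, so AQI = 54.
CO: 33.61 ∈ [24.68, 34.11] ↔ index [201, 300].
201 + (33.61−24.68)·(300−201)/(34.11−24.68) = 201 + 8.93·99/9.43 ≈ 294.75, so AQI = 295.
Sub-indices: PM10→90, O₃→58, NO₂→63, PM2.5→54, CO→295. Ranked high→low: 295, 90, 63, 58, 54. Second-highest sub-index = 90.

90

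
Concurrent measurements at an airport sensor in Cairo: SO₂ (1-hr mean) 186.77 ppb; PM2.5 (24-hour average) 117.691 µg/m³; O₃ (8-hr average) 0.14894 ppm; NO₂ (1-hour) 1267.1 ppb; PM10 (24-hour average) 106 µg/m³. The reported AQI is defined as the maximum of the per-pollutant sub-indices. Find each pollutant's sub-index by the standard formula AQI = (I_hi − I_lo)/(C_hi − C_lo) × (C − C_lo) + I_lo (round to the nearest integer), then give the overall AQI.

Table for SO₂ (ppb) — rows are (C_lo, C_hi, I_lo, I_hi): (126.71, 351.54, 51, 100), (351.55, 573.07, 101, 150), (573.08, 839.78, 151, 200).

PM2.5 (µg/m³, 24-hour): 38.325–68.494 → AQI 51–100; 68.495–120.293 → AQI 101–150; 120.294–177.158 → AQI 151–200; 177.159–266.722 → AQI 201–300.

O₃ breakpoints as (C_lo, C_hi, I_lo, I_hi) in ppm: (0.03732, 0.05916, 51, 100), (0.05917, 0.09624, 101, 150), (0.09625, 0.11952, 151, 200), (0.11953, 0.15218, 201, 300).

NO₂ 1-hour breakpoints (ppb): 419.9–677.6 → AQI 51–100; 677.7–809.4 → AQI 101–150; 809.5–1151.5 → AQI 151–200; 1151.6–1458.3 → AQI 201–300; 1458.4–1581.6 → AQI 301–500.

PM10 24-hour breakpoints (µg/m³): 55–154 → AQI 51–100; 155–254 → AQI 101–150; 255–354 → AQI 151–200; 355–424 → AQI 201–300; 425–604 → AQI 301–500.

SO₂: 186.77 ∈ [126.71, 351.54] ↔ index [51, 100].
51 + (186.77−126.71)·(100−51)/(351.54−126.71) = 51 + 60.06·49/224.83 ≈ 64.09, so AQI = 64.
PM2.5: 117.691 ∈ [68.495, 120.293] ↔ index [101, 150].
101 + (117.691−68.495)·(150−101)/(120.293−68.495) = 101 + 49.196·49/51.798 ≈ 147.54, so AQI = 148.
O₃ 0.14894: bracket 0.11953–0.15218 → index 201–300; slope 99/0.03265, offset 0.02941.
AQI = 201 + 99/0.03265·0.02941 ≈ 290.18 ⇒ 290.
NO₂ 1267.1: bracket 1151.6–1458.3 → index 201–300; slope 99/306.7, offset 115.5.
AQI = 201 + 99/306.7·115.5 ≈ 238.28 ⇒ 238.
PM10: row 55–154 (AQI 51–100). (100−51)·(106−55)/(154−55) + 51 = 49·51/99 + 51 ≈ 76.24 → 76.
Sub-indices: SO₂→64, PM2.5→148, O₃→290, NO₂→238, PM10→76. Overall AQI = max = 290; dominant pollutant is O₃.

290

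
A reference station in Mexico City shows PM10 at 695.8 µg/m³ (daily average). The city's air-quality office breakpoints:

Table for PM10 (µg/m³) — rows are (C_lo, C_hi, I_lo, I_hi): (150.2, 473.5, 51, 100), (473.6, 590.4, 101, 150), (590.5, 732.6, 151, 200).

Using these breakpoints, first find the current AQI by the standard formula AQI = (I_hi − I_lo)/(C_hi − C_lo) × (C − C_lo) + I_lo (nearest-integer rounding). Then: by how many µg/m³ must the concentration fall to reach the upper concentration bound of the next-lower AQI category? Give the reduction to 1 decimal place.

PM10: 695.8 lies in 590.5–732.6, so I_lo=151, I_hi=200, C_lo=590.5, C_hi=732.6.
(200−151)/(732.6−590.5) × (695.8−590.5) + 151 = 49/142.1 × 105.3 + 151 ≈ 187.31 → 187.
Current AQI 187 is in the Unhealthy range (151–200). The next-lower category tops out at AQI 150, whose upper concentration bound is 590.4 µg/m³.
Reduction needed = 695.8 − 590.4 = 105.4 µg/m³.

105.4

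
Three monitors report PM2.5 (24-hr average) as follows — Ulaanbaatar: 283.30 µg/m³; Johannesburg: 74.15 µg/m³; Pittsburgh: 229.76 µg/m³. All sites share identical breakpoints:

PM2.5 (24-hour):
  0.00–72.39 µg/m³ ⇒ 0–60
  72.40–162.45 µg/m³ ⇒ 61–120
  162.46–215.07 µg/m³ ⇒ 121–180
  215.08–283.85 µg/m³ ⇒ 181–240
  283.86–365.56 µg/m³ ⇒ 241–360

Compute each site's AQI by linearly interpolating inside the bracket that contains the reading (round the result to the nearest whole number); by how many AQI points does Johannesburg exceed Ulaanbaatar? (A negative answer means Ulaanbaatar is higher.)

-178

Ulaanbaatar: row 215.08–283.85 (AQI 181–240). (240−181)·(283.30−215.08)/(283.85−215.08) + 181 = 59·68.22/68.77 + 181 ≈ 239.53 → 240.
Johannesburg: 74.15 lies in 72.40–162.45, so I_lo=61, I_hi=120, C_lo=72.40, C_hi=162.45.
(120−61)/(162.45−72.40) × (74.15−72.40) + 61 = 59/90.05 × 1.75 + 61 ≈ 62.15 → 62.
Pittsburgh 229.76: bracket 215.08–283.85 → index 181–240; slope 59/68.77, offset 14.68.
AQI = 181 + 59/68.77·14.68 ≈ 193.59 ⇒ 194.
AQIs: Ulaanbaatar=240, Johannesburg=62, Pittsburgh=194. Johannesburg (62) − Ulaanbaatar (240) = -178.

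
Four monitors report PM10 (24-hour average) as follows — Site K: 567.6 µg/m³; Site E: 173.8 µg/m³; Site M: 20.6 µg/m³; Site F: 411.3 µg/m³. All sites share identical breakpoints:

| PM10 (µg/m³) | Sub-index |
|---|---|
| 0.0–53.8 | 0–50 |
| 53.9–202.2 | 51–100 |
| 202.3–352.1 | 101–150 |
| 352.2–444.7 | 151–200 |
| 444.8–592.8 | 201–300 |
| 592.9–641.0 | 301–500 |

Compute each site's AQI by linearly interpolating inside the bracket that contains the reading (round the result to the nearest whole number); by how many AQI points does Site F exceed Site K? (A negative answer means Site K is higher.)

Site K: 567.6 lies in 444.8–592.8, so I_lo=201, I_hi=300, C_lo=444.8, C_hi=592.8.
(300−201)/(592.8−444.8) × (567.6−444.8) + 201 = 99/148.0 × 122.8 + 201 ≈ 283.14 → 283.
Site E: 173.8 ∈ [53.9, 202.2] ↔ index [51, 100].
51 + (173.8−53.9)·(100−51)/(202.2−53.9) = 51 + 119.9·49/148.3 ≈ 90.62, so AQI = 91.
Site M: 20.6 lies in 0.0–53.8, so I_lo=0, I_hi=50, C_lo=0.0, C_hi=53.8.
(50−0)/(53.8−0.0) × (20.6−0.0) + 0 = 50/53.8 × 20.6 + 0 ≈ 19.14 → 19.
Site F: 411.3 ∈ [352.2, 444.7] ↔ index [151, 200].
151 + (411.3−352.2)·(200−151)/(444.7−352.2) = 151 + 59.1·49/92.5 ≈ 182.31, so AQI = 182.
AQIs: Site K=283, Site E=91, Site M=19, Site F=182. Site F (182) − Site K (283) = -101.

-101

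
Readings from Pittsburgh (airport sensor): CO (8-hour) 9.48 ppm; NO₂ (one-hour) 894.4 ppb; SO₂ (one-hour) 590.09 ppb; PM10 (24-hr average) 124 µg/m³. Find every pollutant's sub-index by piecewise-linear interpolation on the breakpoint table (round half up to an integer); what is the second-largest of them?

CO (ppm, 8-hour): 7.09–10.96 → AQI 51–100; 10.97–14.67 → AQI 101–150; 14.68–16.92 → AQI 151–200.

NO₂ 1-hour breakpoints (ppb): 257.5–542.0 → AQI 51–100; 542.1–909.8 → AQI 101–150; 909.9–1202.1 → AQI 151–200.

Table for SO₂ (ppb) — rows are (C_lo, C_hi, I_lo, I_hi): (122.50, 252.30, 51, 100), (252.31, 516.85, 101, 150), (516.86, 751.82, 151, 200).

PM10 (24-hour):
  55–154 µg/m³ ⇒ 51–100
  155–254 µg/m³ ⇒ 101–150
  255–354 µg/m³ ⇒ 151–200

148

CO: row 7.09–10.96 (AQI 51–100). (100−51)·(9.48−7.09)/(10.96−7.09) + 51 = 49·2.39/3.87 + 51 ≈ 81.26 → 81.
NO₂: 894.4 ∈ [542.1, 909.8] ↔ index [101, 150].
101 + (894.4−542.1)·(150−101)/(909.8−542.1) = 101 + 352.3·49/367.7 ≈ 147.95, so AQI = 148.
SO₂ 590.09: bracket 516.86–751.82 → index 151–200; slope 49/234.96, offset 73.23.
AQI = 151 + 49/234.96·73.23 ≈ 166.27 ⇒ 166.
PM10: 124 ∈ [55, 154] ↔ index [51, 100].
51 + (124−55)·(100−51)/(154−55) = 51 + 69·49/99 ≈ 85.15, so AQI = 85.
Sub-indices: CO→81, NO₂→148, SO₂→166, PM10→85. Ranked high→low: 166, 148, 85, 81. Second-highest sub-index = 148.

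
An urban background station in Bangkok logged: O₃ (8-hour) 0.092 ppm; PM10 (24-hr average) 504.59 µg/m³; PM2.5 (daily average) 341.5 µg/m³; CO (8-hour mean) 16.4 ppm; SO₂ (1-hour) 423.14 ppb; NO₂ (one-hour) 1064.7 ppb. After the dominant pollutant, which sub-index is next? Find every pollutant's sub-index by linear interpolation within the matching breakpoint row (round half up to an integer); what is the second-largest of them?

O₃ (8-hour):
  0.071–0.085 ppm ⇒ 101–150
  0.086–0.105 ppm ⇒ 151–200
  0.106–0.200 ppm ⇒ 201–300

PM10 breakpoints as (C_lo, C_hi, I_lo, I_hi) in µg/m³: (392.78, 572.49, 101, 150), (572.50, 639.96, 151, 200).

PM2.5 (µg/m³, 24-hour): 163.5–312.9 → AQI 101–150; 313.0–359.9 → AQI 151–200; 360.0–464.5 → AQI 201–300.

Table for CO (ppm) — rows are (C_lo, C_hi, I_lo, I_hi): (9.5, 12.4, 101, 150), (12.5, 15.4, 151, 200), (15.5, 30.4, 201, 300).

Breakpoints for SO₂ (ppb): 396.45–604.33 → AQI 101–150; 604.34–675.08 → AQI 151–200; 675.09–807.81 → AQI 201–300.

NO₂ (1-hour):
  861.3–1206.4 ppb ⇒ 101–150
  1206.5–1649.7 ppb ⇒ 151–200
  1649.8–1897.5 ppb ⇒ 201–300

O₃: 0.092 ∈ [0.086, 0.105] ↔ index [151, 200].
151 + (0.092−0.086)·(200−151)/(0.105−0.086) = 151 + 0.006·49/0.019 ≈ 166.47, so AQI = 166.
PM10: 504.59 ∈ [392.78, 572.49] ↔ index [101, 150].
101 + (504.59−392.78)·(150−101)/(572.49−392.78) = 101 + 111.81·49/179.71 ≈ 131.49, so AQI = 131.
PM2.5: 341.5 lies in 313.0–359.9, so I_lo=151, I_hi=200, C_lo=313.0, C_hi=359.9.
(200−151)/(359.9−313.0) × (341.5−313.0) + 151 = 49/46.9 × 28.5 + 151 ≈ 180.78 → 181.
CO: 16.4 lies in 15.5–30.4, so I_lo=201, I_hi=300, C_lo=15.5, C_hi=30.4.
(300−201)/(30.4−15.5) × (16.4−15.5) + 201 = 99/14.9 × 0.9 + 201 ≈ 206.98 → 207.
SO₂: 423.14 lies in 396.45–604.33, so I_lo=101, I_hi=150, C_lo=396.45, C_hi=604.33.
(150−101)/(604.33−396.45) × (423.14−396.45) + 101 = 49/207.88 × 26.69 + 101 ≈ 107.29 → 107.
NO₂: 1064.7 lies in 861.3–1206.4, so I_lo=101, I_hi=150, C_lo=861.3, C_hi=1206.4.
(150−101)/(1206.4−861.3) × (1064.7−861.3) + 101 = 49/345.1 × 203.4 + 101 ≈ 129.88 → 130.
Sub-indices: O₃→166, PM10→131, PM2.5→181, CO→207, SO₂→107, NO₂→130. Ranked high→low: 207, 181, 166, 131, 130, 107. Second-highest sub-index = 181.

181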